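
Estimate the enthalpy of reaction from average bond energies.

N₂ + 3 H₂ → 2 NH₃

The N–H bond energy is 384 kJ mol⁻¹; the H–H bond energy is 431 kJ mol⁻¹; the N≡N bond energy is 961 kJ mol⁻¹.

ΔH ≈ −50 kJ

Bonds broken (reactants):
  H–H: 3 × 431 = 1293
  N≡N: 1 × 961 = 961
  Σ(broken) = 2254 kJ
Bonds formed (products):
  N–H: 6 × 384 = 2304
  Σ(formed) = 2304 kJ
ΔH = Σ(broken) − Σ(formed) = 2254 − 2304 = −50 kJ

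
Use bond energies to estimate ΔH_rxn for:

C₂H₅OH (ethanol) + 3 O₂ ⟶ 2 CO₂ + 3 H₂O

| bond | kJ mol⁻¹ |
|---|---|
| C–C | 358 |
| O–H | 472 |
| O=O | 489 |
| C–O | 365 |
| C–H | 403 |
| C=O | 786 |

Bonds broken (reactants):
  C–C: 1 × 358 = 358
  C–H: 5 × 403 = 2015
  C–O: 1 × 365 = 365
  O–H: 1 × 472 = 472
  O=O: 3 × 489 = 1467
  Σ(broken) = 4677 kJ
Bonds formed (products):
  C=O: 4 × 786 = 3144
  O–H: 6 × 472 = 2832
  Σ(formed) = 5976 kJ
ΔH = Σ(broken) − Σ(formed) = 4677 − 5976 = −1299 kJ

ΔH ≈ −1299 kJ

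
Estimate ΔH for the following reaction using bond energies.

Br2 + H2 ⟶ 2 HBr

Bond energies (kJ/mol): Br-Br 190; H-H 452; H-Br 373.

ΔH ≈ −104 kJ

Bonds broken (reactants):
  Br-Br: 1 × 190 = 190
  H-H: 1 × 452 = 452
  Σ(broken) = 642 kJ
Bonds formed (products):
  H-Br: 2 × 373 = 746
  Σ(formed) = 746 kJ
ΔH = Σ(broken) − Σ(formed) = 642 − 746 = −104 kJ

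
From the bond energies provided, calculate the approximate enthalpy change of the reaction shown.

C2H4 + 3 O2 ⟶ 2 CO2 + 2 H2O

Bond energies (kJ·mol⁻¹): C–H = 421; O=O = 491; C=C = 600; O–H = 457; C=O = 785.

ΔH ≈ −1211 kJ

Bonds broken (reactants):
  C–H: 4 × 421 = 1684
  C=C: 1 × 600 = 600
  O=O: 3 × 491 = 1473
  Σ(broken) = 3757 kJ
Bonds formed (products):
  C=O: 4 × 785 = 3140
  O–H: 4 × 457 = 1828
  Σ(formed) = 4968 kJ
ΔH = Σ(broken) − Σ(formed) = 3757 − 4968 = −1211 kJ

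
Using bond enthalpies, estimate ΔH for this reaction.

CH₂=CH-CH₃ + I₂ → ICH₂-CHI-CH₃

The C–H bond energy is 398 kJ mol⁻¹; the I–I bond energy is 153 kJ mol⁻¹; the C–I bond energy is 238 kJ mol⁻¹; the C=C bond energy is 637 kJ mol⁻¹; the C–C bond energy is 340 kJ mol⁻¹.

ΔH ≈ −26 kJ

Bonds broken (reactants):
  C–C: 1 × 340 = 340
  C–H: 6 × 398 = 2388
  C=C: 1 × 637 = 637
  I–I: 1 × 153 = 153
  Σ(broken) = 3518 kJ
Bonds formed (products):
  C–C: 2 × 340 = 680
  C–H: 6 × 398 = 2388
  C–I: 2 × 238 = 476
  Σ(formed) = 3544 kJ
ΔH = Σ(broken) − Σ(formed) = 3518 − 3544 = −26 kJ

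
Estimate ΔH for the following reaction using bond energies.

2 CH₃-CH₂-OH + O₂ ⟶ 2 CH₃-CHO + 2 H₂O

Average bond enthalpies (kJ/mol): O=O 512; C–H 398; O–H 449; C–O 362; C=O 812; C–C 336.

ΔH ≈ −490 kJ

Bonds broken (reactants):
  C–C: 2 × 336 = 672
  C–H: 10 × 398 = 3980
  C–O: 2 × 362 = 724
  O–H: 2 × 449 = 898
  O=O: 1 × 512 = 512
  Σ(broken) = 6786 kJ
Bonds formed (products):
  C–C: 2 × 336 = 672
  C–H: 8 × 398 = 3184
  C=O: 2 × 812 = 1624
  O–H: 4 × 449 = 1796
  Σ(formed) = 7276 kJ
ΔH = Σ(broken) − Σ(formed) = 6786 − 7276 = −490 kJ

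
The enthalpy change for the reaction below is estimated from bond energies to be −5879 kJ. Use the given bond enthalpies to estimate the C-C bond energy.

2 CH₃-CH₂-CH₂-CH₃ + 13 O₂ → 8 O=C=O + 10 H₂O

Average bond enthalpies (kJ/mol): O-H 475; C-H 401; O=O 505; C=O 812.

D(C-C) ≈ 338 kJ/mol

Let D be the C-C bond energy.
Σ(broken) = 6×D + 20×401 + 13×505 = 14585 + 6D
Σ(formed) = 16×812 + 20×475 = 22492
ΔH = Σ(broken) − Σ(formed) = (14585 + 6D) − (22492) = −7907 + 6D
Setting this equal to −5879 kJ gives 6D = 2028, so D = 338 kJ/mol.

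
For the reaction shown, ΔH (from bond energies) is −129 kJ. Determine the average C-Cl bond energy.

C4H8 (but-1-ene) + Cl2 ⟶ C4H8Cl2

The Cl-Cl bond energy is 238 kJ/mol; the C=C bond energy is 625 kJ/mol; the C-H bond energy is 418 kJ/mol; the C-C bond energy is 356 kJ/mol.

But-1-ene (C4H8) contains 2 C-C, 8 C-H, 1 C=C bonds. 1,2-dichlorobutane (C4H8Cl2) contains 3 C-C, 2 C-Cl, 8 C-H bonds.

Let D be the C-Cl bond energy.
Σ(broken) = 2×356 + 8×418 + 1×625 + 1×238 = 4919
Σ(formed) = 3×356 + 2×D + 8×418 = 4412 + 2D
ΔH = Σ(broken) − Σ(formed) = (4919) − (4412 + 2D) = +507 − 2D
Setting this equal to −129 kJ gives 2D = 636, so D = 318 kJ/mol.

D(C-Cl) ≈ 318 kJ/mol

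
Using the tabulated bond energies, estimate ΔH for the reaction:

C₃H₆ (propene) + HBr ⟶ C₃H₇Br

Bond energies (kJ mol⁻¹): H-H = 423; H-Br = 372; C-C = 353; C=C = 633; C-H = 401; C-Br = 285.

ΔH ≈ −34 kJ

Bonds broken (reactants):
  C-C: 1 × 353 = 353
  C-H: 6 × 401 = 2406
  C=C: 1 × 633 = 633
  H-Br: 1 × 372 = 372
  Σ(broken) = 3764 kJ
Bonds formed (products):
  C-Br: 1 × 285 = 285
  C-C: 2 × 353 = 706
  C-H: 7 × 401 = 2807
  Σ(formed) = 3798 kJ
ΔH = Σ(broken) − Σ(formed) = 3764 − 3798 = −34 kJ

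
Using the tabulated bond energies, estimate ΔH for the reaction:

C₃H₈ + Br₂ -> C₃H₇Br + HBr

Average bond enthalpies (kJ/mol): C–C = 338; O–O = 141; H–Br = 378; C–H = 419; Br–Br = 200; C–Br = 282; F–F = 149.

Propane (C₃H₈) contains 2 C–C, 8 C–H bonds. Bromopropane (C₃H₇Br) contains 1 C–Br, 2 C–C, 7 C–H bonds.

ΔH ≈ −41 kJ

Bonds broken (reactants):
  Br–Br: 1 × 200 = 200
  C–C: 2 × 338 = 676
  C–H: 8 × 419 = 3352
  Σ(broken) = 4228 kJ
Bonds formed (products):
  C–Br: 1 × 282 = 282
  C–C: 2 × 338 = 676
  C–H: 7 × 419 = 2933
  H–Br: 1 × 378 = 378
  Σ(formed) = 4269 kJ
ΔH = Σ(broken) − Σ(formed) = 4228 − 4269 = −41 kJ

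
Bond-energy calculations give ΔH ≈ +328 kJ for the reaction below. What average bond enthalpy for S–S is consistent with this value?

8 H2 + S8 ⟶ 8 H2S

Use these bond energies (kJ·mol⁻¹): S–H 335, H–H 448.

D(S–S) ≈ 263 kJ/mol

Let D be the S–S bond energy.
Σ(broken) = 8×448 + 8×D = 3584 + 8D
Σ(formed) = 16×335 = 5360
ΔH = Σ(broken) − Σ(formed) = (3584 + 8D) − (5360) = −1776 + 8D
Setting this equal to +328 kJ gives 8D = 2104, so D = 263 kJ/mol.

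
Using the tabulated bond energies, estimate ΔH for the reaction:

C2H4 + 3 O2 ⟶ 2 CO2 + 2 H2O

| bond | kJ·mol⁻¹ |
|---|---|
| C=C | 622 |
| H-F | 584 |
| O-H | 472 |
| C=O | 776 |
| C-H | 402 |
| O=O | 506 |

Bonds broken (reactants):
  C-H: 4 × 402 = 1608
  C=C: 1 × 622 = 622
  O=O: 3 × 506 = 1518
  Σ(broken) = 3748 kJ
Bonds formed (products):
  C=O: 4 × 776 = 3104
  O-H: 4 × 472 = 1888
  Σ(formed) = 4992 kJ
ΔH = Σ(broken) − Σ(formed) = 3748 − 4992 = −1244 kJ

ΔH ≈ −1244 kJ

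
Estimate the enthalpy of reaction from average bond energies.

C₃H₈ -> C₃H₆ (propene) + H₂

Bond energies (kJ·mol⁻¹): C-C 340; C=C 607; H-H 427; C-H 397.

ΔH ≈ +100 kJ

Bonds broken (reactants):
  C-C: 2 × 340 = 680
  C-H: 8 × 397 = 3176
  Σ(broken) = 3856 kJ
Bonds formed (products):
  C-C: 1 × 340 = 340
  C-H: 6 × 397 = 2382
  C=C: 1 × 607 = 607
  H-H: 1 × 427 = 427
  Σ(formed) = 3756 kJ
ΔH = Σ(broken) − Σ(formed) = 3856 − 3756 = +100 kJ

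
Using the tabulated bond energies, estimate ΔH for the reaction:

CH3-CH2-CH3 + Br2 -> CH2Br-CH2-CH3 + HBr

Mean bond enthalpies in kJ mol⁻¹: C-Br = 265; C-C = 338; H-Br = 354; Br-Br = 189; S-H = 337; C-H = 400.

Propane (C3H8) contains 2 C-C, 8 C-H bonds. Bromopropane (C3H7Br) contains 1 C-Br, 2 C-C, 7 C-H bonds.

ΔH ≈ −30 kJ

Bonds broken (reactants):
  Br-Br: 1 × 189 = 189
  C-C: 2 × 338 = 676
  C-H: 8 × 400 = 3200
  Σ(broken) = 4065 kJ
Bonds formed (products):
  C-Br: 1 × 265 = 265
  C-C: 2 × 338 = 676
  C-H: 7 × 400 = 2800
  H-Br: 1 × 354 = 354
  Σ(formed) = 4095 kJ
ΔH = Σ(broken) − Σ(formed) = 4065 − 4095 = −30 kJ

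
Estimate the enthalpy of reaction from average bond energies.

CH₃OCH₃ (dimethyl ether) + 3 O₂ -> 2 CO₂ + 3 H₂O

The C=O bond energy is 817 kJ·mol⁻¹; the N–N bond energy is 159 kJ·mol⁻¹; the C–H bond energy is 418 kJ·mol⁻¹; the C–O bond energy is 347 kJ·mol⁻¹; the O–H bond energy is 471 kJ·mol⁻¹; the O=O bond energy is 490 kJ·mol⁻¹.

ΔH ≈ −1422 kJ

Bonds broken (reactants):
  C–H: 6 × 418 = 2508
  C–O: 2 × 347 = 694
  O=O: 3 × 490 = 1470
  Σ(broken) = 4672 kJ
Bonds formed (products):
  C=O: 4 × 817 = 3268
  O–H: 6 × 471 = 2826
  Σ(formed) = 6094 kJ
ΔH = Σ(broken) − Σ(formed) = 4672 − 6094 = −1422 kJ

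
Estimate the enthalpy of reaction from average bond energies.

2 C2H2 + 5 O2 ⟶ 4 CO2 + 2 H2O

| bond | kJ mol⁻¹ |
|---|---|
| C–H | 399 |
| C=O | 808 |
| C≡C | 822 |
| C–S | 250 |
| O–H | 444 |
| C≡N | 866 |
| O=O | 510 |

ΔH ≈ −2450 kJ

Bonds broken (reactants):
  C≡C: 2 × 822 = 1644
  C–H: 4 × 399 = 1596
  O=O: 5 × 510 = 2550
  Σ(broken) = 5790 kJ
Bonds formed (products):
  C=O: 8 × 808 = 6464
  O–H: 4 × 444 = 1776
  Σ(formed) = 8240 kJ
ΔH = Σ(broken) − Σ(formed) = 5790 − 8240 = −2450 kJ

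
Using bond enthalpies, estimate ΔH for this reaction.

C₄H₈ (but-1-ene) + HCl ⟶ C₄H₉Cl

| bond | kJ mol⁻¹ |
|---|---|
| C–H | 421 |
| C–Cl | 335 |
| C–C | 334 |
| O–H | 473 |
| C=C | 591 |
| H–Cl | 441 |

Bonds broken (reactants):
  C–C: 2 × 334 = 668
  C–H: 8 × 421 = 3368
  C=C: 1 × 591 = 591
  H–Cl: 1 × 441 = 441
  Σ(broken) = 5068 kJ
Bonds formed (products):
  C–C: 3 × 334 = 1002
  C–Cl: 1 × 335 = 335
  C–H: 9 × 421 = 3789
  Σ(formed) = 5126 kJ
ΔH = Σ(broken) − Σ(formed) = 5068 − 5126 = −58 kJ

ΔH ≈ −58 kJ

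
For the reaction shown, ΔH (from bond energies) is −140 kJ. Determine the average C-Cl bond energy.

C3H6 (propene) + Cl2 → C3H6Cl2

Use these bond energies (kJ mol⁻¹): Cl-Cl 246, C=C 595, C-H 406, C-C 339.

Let D be the C-Cl bond energy.
Σ(broken) = 1×339 + 6×406 + 1×595 + 1×246 = 3616
Σ(formed) = 2×339 + 2×D + 6×406 = 3114 + 2D
ΔH = Σ(broken) − Σ(formed) = (3616) − (3114 + 2D) = +502 − 2D
Setting this equal to −140 kJ gives 2D = 642, so D = 321 kJ/mol.

D(C-Cl) ≈ 321 kJ/mol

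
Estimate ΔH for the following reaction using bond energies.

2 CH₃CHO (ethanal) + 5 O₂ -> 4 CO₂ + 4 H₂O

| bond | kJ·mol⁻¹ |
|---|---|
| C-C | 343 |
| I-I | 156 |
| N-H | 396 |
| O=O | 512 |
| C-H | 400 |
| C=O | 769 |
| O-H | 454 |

Bonds broken (reactants):
  C-C: 2 × 343 = 686
  C-H: 8 × 400 = 3200
  C=O: 2 × 769 = 1538
  O=O: 5 × 512 = 2560
  Σ(broken) = 7984 kJ
Bonds formed (products):
  C=O: 8 × 769 = 6152
  O-H: 8 × 454 = 3632
  Σ(formed) = 9784 kJ
ΔH = Σ(broken) − Σ(formed) = 7984 − 9784 = −1800 kJ

ΔH ≈ −1800 kJ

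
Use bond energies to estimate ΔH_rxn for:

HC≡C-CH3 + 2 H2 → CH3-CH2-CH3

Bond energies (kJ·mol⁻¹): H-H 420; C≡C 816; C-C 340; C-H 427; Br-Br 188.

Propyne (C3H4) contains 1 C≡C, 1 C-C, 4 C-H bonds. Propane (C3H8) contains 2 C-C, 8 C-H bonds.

ΔH ≈ −392 kJ

Bonds broken (reactants):
  C≡C: 1 × 816 = 816
  C-C: 1 × 340 = 340
  C-H: 4 × 427 = 1708
  H-H: 2 × 420 = 840
  Σ(broken) = 3704 kJ
Bonds formed (products):
  C-C: 2 × 340 = 680
  C-H: 8 × 427 = 3416
  Σ(formed) = 4096 kJ
ΔH = Σ(broken) − Σ(formed) = 3704 − 4096 = −392 kJ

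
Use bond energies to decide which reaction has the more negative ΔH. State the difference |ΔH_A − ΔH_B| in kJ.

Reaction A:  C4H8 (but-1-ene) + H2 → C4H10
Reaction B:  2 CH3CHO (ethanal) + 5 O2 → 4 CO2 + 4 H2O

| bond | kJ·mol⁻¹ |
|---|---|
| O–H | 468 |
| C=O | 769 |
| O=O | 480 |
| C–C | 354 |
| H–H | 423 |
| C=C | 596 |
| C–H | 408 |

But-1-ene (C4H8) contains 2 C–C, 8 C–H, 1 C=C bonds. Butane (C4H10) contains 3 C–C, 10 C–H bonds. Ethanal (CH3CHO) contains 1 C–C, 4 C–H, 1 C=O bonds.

Reaction B, by 1835 kJ

Reaction A:
  Bonds broken (reactants):
    C–C: 2 × 354 = 708
    C–H: 8 × 408 = 3264
    C=C: 1 × 596 = 596
    H–H: 1 × 423 = 423
    Σ(broken) = 4991 kJ
  Bonds formed (products):
    C–C: 3 × 354 = 1062
    C–H: 10 × 408 = 4080
    Σ(formed) = 5142 kJ
  ΔH_A = 4991 − 5142 = −151 kJ
Reaction B:
  Bonds broken (reactants):
    C–C: 2 × 354 = 708
    C–H: 8 × 408 = 3264
    C=O: 2 × 769 = 1538
    O=O: 5 × 480 = 2400
    Σ(broken) = 7910 kJ
  Bonds formed (products):
    C=O: 8 × 769 = 6152
    O–H: 8 × 468 = 3744
    Σ(formed) = 9896 kJ
  ΔH_B = 7910 − 9896 = −1986 kJ
ΔH_A − ΔH_B = +1835 kJ, so reaction B has the more negative ΔH; |ΔH_A − ΔH_B| = 1835 kJ.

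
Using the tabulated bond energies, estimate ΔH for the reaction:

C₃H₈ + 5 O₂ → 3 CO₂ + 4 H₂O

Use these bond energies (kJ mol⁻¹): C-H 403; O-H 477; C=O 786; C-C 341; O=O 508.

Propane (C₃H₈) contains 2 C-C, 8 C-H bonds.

Bonds broken (reactants):
  C-C: 2 × 341 = 682
  C-H: 8 × 403 = 3224
  O=O: 5 × 508 = 2540
  Σ(broken) = 6446 kJ
Bonds formed (products):
  C=O: 6 × 786 = 4716
  O-H: 8 × 477 = 3816
  Σ(formed) = 8532 kJ
ΔH = Σ(broken) − Σ(formed) = 6446 − 8532 = −2086 kJ

ΔH ≈ −2086 kJ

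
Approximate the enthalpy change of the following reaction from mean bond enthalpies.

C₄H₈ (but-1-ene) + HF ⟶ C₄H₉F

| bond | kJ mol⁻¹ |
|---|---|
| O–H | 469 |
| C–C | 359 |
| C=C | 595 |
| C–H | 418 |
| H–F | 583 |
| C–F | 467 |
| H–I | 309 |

ΔH ≈ −66 kJ

Bonds broken (reactants):
  C–C: 2 × 359 = 718
  C–H: 8 × 418 = 3344
  C=C: 1 × 595 = 595
  H–F: 1 × 583 = 583
  Σ(broken) = 5240 kJ
Bonds formed (products):
  C–C: 3 × 359 = 1077
  C–F: 1 × 467 = 467
  C–H: 9 × 418 = 3762
  Σ(formed) = 5306 kJ
ΔH = Σ(broken) − Σ(formed) = 5240 − 5306 = −66 kJ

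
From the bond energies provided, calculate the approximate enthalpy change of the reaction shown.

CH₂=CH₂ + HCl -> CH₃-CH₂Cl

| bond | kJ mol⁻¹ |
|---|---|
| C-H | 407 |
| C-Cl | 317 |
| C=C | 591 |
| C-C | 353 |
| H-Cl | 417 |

ΔH ≈ −69 kJ

Bonds broken (reactants):
  C-H: 4 × 407 = 1628
  C=C: 1 × 591 = 591
  H-Cl: 1 × 417 = 417
  Σ(broken) = 2636 kJ
Bonds formed (products):
  C-C: 1 × 353 = 353
  C-Cl: 1 × 317 = 317
  C-H: 5 × 407 = 2035
  Σ(formed) = 2705 kJ
ΔH = Σ(broken) − Σ(formed) = 2636 − 2705 = −69 kJ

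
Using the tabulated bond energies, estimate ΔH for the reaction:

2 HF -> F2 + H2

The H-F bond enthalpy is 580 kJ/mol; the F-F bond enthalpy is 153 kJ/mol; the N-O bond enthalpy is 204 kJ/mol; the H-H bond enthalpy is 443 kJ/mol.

Bonds broken (reactants):
  H-F: 2 × 580 = 1160
  Σ(broken) = 1160 kJ
Bonds formed (products):
  F-F: 1 × 153 = 153
  H-H: 1 × 443 = 443
  Σ(formed) = 596 kJ
ΔH = Σ(broken) − Σ(formed) = 1160 − 596 = +564 kJ

ΔH ≈ +564 kJ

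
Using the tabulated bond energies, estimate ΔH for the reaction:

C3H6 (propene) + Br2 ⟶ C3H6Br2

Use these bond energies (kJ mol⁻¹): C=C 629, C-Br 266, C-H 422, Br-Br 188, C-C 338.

Bonds broken (reactants):
  Br-Br: 1 × 188 = 188
  C-C: 1 × 338 = 338
  C-H: 6 × 422 = 2532
  C=C: 1 × 629 = 629
  Σ(broken) = 3687 kJ
Bonds formed (products):
  C-Br: 2 × 266 = 532
  C-C: 2 × 338 = 676
  C-H: 6 × 422 = 2532
  Σ(formed) = 3740 kJ
ΔH = Σ(broken) − Σ(formed) = 3687 − 3740 = −53 kJ

ΔH ≈ −53 kJ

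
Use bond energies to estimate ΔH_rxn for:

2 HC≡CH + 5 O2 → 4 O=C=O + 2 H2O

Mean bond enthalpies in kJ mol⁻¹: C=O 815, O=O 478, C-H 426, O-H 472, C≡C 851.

ΔH ≈ −2612 kJ

Bonds broken (reactants):
  C≡C: 2 × 851 = 1702
  C-H: 4 × 426 = 1704
  O=O: 5 × 478 = 2390
  Σ(broken) = 5796 kJ
Bonds formed (products):
  C=O: 8 × 815 = 6520
  O-H: 4 × 472 = 1888
  Σ(formed) = 8408 kJ
ΔH = Σ(broken) − Σ(formed) = 5796 − 8408 = −2612 kJ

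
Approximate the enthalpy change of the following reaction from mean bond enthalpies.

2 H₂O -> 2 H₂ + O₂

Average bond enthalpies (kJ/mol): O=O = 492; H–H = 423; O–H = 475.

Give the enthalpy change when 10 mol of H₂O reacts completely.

ΔH = +2810 kJ

Bonds broken (reactants):
  O–H: 4 × 475 = 1900
  Σ(broken) = 1900 kJ
Bonds formed (products):
  H–H: 2 × 423 = 846
  O=O: 1 × 492 = 492
  Σ(formed) = 1338 kJ
ΔH = Σ(broken) − Σ(formed) = 1900 − 1338 = +562 kJ
For 5× the reaction as written: 5 × (+562) = +2810 kJ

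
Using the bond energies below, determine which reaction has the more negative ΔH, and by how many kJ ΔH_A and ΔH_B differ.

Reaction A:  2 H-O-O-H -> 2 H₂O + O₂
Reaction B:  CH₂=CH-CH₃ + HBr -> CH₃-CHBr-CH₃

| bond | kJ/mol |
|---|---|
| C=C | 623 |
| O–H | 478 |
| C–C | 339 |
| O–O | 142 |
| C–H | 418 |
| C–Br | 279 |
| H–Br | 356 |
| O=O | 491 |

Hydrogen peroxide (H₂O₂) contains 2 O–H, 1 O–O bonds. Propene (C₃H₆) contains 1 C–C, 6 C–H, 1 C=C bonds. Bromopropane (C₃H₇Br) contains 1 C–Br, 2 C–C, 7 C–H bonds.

Reaction A:
  Bonds broken (reactants):
    O–H: 4 × 478 = 1912
    O–O: 2 × 142 = 284
    Σ(broken) = 2196 kJ
  Bonds formed (products):
    O–H: 4 × 478 = 1912
    O=O: 1 × 491 = 491
    Σ(formed) = 2403 kJ
  ΔH_A = 2196 − 2403 = −207 kJ
Reaction B:
  Bonds broken (reactants):
    C–C: 1 × 339 = 339
    C–H: 6 × 418 = 2508
    C=C: 1 × 623 = 623
    H–Br: 1 × 356 = 356
    Σ(broken) = 3826 kJ
  Bonds formed (products):
    C–Br: 1 × 279 = 279
    C–C: 2 × 339 = 678
    C–H: 7 × 418 = 2926
    Σ(formed) = 3883 kJ
  ΔH_B = 3826 − 3883 = −57 kJ
ΔH_A − ΔH_B = −150 kJ, so reaction A has the more negative ΔH; |ΔH_A − ΔH_B| = 150 kJ.

Reaction A, by 150 kJ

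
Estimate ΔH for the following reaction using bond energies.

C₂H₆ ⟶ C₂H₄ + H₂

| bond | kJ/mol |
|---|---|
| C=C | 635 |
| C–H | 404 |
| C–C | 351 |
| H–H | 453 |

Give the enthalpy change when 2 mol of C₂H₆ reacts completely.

ΔH = +142 kJ

Bonds broken (reactants):
  C–C: 1 × 351 = 351
  C–H: 6 × 404 = 2424
  Σ(broken) = 2775 kJ
Bonds formed (products):
  C–H: 4 × 404 = 1616
  C=C: 1 × 635 = 635
  H–H: 1 × 453 = 453
  Σ(formed) = 2704 kJ
ΔH = Σ(broken) − Σ(formed) = 2775 − 2704 = +71 kJ
For 2× the reaction as written: 2 × (+71) = +142 kJ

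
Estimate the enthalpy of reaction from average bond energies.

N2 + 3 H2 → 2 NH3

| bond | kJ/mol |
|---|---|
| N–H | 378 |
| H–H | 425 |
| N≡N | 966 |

Bonds broken (reactants):
  H–H: 3 × 425 = 1275
  N≡N: 1 × 966 = 966
  Σ(broken) = 2241 kJ
Bonds formed (products):
  N–H: 6 × 378 = 2268
  Σ(formed) = 2268 kJ
ΔH = Σ(broken) − Σ(formed) = 2241 − 2268 = −27 kJ

ΔH ≈ −27 kJ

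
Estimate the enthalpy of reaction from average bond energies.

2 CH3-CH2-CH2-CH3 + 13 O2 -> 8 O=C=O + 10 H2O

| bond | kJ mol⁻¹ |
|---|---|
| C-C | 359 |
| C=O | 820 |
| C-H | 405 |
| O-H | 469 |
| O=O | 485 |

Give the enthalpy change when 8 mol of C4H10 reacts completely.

Bonds broken (reactants):
  C-C: 6 × 359 = 2154
  C-H: 20 × 405 = 8100
  O=O: 13 × 485 = 6305
  Σ(broken) = 16559 kJ
Bonds formed (products):
  C=O: 16 × 820 = 13120
  O-H: 20 × 469 = 9380
  Σ(formed) = 22500 kJ
ΔH = Σ(broken) − Σ(formed) = 16559 − 22500 = −5941 kJ
For 4× the reaction as written: 4 × (−5941) = −23764 kJ

ΔH = −23764 kJ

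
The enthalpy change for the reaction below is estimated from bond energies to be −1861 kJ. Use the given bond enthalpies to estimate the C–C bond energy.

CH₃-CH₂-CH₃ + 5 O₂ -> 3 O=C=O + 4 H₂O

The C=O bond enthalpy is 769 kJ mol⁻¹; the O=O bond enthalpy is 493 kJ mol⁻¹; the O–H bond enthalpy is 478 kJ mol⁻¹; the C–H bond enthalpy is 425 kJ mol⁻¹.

Let D be the C–C bond energy.
Σ(broken) = 2×D + 8×425 + 5×493 = 5865 + 2D
Σ(formed) = 6×769 + 8×478 = 8438
ΔH = Σ(broken) − Σ(formed) = (5865 + 2D) − (8438) = −2573 + 2D
Setting this equal to −1861 kJ gives 2D = 712, so D = 356 kJ/mol.

D(C–C) ≈ 356 kJ/mol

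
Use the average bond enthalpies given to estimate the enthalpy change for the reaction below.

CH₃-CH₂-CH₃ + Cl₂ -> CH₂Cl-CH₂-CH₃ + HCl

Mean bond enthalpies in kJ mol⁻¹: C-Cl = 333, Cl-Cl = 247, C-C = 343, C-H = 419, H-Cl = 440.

ΔH ≈ −107 kJ

Bonds broken (reactants):
  C-C: 2 × 343 = 686
  C-H: 8 × 419 = 3352
  Cl-Cl: 1 × 247 = 247
  Σ(broken) = 4285 kJ
Bonds formed (products):
  C-C: 2 × 343 = 686
  C-Cl: 1 × 333 = 333
  C-H: 7 × 419 = 2933
  H-Cl: 1 × 440 = 440
  Σ(formed) = 4392 kJ
ΔH = Σ(broken) − Σ(formed) = 4285 − 4392 = −107 kJ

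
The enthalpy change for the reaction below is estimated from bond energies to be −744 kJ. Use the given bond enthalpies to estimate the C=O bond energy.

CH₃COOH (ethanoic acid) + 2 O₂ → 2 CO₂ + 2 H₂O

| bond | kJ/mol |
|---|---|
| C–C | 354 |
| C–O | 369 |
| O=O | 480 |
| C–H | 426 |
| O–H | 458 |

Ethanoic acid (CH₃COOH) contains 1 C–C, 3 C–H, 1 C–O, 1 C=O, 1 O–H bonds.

Let D be the C=O bond energy.
Σ(broken) = 1×354 + 3×426 + 1×369 + 1×D + 1×458 + 2×480 = 3419 + D
Σ(formed) = 4×D + 4×458 = 1832 + 4D
ΔH = Σ(broken) − Σ(formed) = (3419 + D) − (1832 + 4D) = +1587 − 3D
Setting this equal to −744 kJ gives 3D = 2331, so D = 777 kJ/mol.

D(C=O) ≈ 777 kJ/mol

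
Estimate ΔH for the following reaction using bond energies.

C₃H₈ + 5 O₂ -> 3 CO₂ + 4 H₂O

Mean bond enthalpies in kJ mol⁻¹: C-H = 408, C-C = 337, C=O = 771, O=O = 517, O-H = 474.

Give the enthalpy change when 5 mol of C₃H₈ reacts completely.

Bonds broken (reactants):
  C-C: 2 × 337 = 674
  C-H: 8 × 408 = 3264
  O=O: 5 × 517 = 2585
  Σ(broken) = 6523 kJ
Bonds formed (products):
  C=O: 6 × 771 = 4626
  O-H: 8 × 474 = 3792
  Σ(formed) = 8418 kJ
ΔH = Σ(broken) − Σ(formed) = 6523 − 8418 = −1895 kJ
For 5× the reaction as written: 5 × (−1895) = −9475 kJ

ΔH = −9475 kJ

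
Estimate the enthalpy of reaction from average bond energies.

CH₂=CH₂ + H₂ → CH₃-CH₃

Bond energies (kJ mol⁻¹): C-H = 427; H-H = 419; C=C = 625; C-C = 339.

ΔH ≈ −149 kJ

Bonds broken (reactants):
  C-H: 4 × 427 = 1708
  C=C: 1 × 625 = 625
  H-H: 1 × 419 = 419
  Σ(broken) = 2752 kJ
Bonds formed (products):
  C-C: 1 × 339 = 339
  C-H: 6 × 427 = 2562
  Σ(formed) = 2901 kJ
ΔH = Σ(broken) − Σ(formed) = 2752 − 2901 = −149 kJ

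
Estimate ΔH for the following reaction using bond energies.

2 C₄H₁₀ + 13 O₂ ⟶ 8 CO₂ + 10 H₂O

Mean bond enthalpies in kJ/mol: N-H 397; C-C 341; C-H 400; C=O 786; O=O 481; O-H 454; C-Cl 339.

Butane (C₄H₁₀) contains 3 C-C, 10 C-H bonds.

ΔH ≈ −5357 kJ

Bonds broken (reactants):
  C-C: 6 × 341 = 2046
  C-H: 20 × 400 = 8000
  O=O: 13 × 481 = 6253
  Σ(broken) = 16299 kJ
Bonds formed (products):
  C=O: 16 × 786 = 12576
  O-H: 20 × 454 = 9080
  Σ(formed) = 21656 kJ
ΔH = Σ(broken) − Σ(formed) = 16299 − 21656 = −5357 kJ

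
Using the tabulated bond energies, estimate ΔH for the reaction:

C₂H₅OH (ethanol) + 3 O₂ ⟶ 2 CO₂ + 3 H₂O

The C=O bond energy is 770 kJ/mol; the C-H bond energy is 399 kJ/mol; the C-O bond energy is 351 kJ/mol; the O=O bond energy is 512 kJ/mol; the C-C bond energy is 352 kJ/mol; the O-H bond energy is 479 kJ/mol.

Bonds broken (reactants):
  C-C: 1 × 352 = 352
  C-H: 5 × 399 = 1995
  C-O: 1 × 351 = 351
  O-H: 1 × 479 = 479
  O=O: 3 × 512 = 1536
  Σ(broken) = 4713 kJ
Bonds formed (products):
  C=O: 4 × 770 = 3080
  O-H: 6 × 479 = 2874
  Σ(formed) = 5954 kJ
ΔH = Σ(broken) − Σ(formed) = 4713 − 5954 = −1241 kJ

ΔH ≈ −1241 kJ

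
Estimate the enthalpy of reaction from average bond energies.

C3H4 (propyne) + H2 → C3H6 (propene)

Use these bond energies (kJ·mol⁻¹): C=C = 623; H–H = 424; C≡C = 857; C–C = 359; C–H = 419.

Bonds broken (reactants):
  C≡C: 1 × 857 = 857
  C–C: 1 × 359 = 359
  C–H: 4 × 419 = 1676
  H–H: 1 × 424 = 424
  Σ(broken) = 3316 kJ
Bonds formed (products):
  C–C: 1 × 359 = 359
  C–H: 6 × 419 = 2514
  C=C: 1 × 623 = 623
  Σ(formed) = 3496 kJ
ΔH = Σ(broken) − Σ(formed) = 3316 − 3496 = −180 kJ

ΔH ≈ −180 kJ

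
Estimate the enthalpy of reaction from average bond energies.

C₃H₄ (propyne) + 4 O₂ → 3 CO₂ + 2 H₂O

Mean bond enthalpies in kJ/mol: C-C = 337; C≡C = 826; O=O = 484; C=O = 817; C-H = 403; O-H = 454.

Bonds broken (reactants):
  C≡C: 1 × 826 = 826
  C-C: 1 × 337 = 337
  C-H: 4 × 403 = 1612
  O=O: 4 × 484 = 1936
  Σ(broken) = 4711 kJ
Bonds formed (products):
  C=O: 6 × 817 = 4902
  O-H: 4 × 454 = 1816
  Σ(formed) = 6718 kJ
ΔH = Σ(broken) − Σ(formed) = 4711 − 6718 = −2007 kJ

ΔH ≈ −2007 kJ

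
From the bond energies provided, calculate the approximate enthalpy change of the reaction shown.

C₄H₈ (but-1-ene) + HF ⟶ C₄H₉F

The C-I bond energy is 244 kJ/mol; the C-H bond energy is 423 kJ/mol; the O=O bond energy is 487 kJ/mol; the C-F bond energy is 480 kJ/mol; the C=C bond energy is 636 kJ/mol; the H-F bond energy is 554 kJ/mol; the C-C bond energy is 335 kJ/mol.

ΔH ≈ −48 kJ

Bonds broken (reactants):
  C-C: 2 × 335 = 670
  C-H: 8 × 423 = 3384
  C=C: 1 × 636 = 636
  H-F: 1 × 554 = 554
  Σ(broken) = 5244 kJ
Bonds formed (products):
  C-C: 3 × 335 = 1005
  C-F: 1 × 480 = 480
  C-H: 9 × 423 = 3807
  Σ(formed) = 5292 kJ
ΔH = Σ(broken) − Σ(formed) = 5244 − 5292 = −48 kJ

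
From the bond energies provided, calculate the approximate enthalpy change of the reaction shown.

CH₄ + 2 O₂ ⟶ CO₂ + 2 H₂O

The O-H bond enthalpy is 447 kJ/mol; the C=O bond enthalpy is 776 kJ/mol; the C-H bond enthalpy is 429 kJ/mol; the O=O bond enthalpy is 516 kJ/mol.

Bonds broken (reactants):
  C-H: 4 × 429 = 1716
  O=O: 2 × 516 = 1032
  Σ(broken) = 2748 kJ
Bonds formed (products):
  C=O: 2 × 776 = 1552
  O-H: 4 × 447 = 1788
  Σ(formed) = 3340 kJ
ΔH = Σ(broken) − Σ(formed) = 2748 − 3340 = −592 kJ

ΔH ≈ −592 kJ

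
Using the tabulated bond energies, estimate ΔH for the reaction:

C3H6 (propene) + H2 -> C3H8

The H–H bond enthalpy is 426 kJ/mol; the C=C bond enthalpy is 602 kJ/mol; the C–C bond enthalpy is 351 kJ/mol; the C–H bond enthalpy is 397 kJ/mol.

Bonds broken (reactants):
  C–C: 1 × 351 = 351
  C–H: 6 × 397 = 2382
  C=C: 1 × 602 = 602
  H–H: 1 × 426 = 426
  Σ(broken) = 3761 kJ
Bonds formed (products):
  C–C: 2 × 351 = 702
  C–H: 8 × 397 = 3176
  Σ(formed) = 3878 kJ
ΔH = Σ(broken) − Σ(formed) = 3761 − 3878 = −117 kJ

ΔH ≈ −117 kJ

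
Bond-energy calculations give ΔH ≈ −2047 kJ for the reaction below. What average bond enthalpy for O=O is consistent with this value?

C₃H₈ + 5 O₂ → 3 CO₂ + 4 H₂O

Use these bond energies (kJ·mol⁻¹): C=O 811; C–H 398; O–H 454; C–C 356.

D(O=O) ≈ 511 kJ/mol

Let D be the O=O bond energy.
Σ(broken) = 2×356 + 8×398 + 5×D = 3896 + 5D
Σ(formed) = 6×811 + 8×454 = 8498
ΔH = Σ(broken) − Σ(formed) = (3896 + 5D) − (8498) = −4602 + 5D
Setting this equal to −2047 kJ gives 5D = 2555, so D = 511 kJ/mol.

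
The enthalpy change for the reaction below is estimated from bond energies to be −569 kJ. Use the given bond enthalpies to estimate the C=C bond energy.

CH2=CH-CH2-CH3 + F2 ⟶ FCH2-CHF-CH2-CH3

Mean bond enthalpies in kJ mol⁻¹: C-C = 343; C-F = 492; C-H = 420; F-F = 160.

D(C=C) ≈ 598 kJ/mol

Let D be the C=C bond energy.
Σ(broken) = 2×343 + 8×420 + 1×D + 1×160 = 4206 + D
Σ(formed) = 3×343 + 2×492 + 8×420 = 5373
ΔH = Σ(broken) − Σ(formed) = (4206 + D) − (5373) = −1167 + D
Setting this equal to −569 kJ gives D = 598 kJ/mol.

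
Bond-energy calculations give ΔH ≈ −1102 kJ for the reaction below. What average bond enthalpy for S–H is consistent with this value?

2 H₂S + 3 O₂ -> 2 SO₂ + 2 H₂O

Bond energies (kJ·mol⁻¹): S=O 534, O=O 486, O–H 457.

D(S–H) ≈ 351 kJ/mol

Let D be the S–H bond energy.
Σ(broken) = 3×486 + 4×D = 1458 + 4D
Σ(formed) = 4×457 + 4×534 = 3964
ΔH = Σ(broken) − Σ(formed) = (1458 + 4D) − (3964) = −2506 + 4D
Setting this equal to −1102 kJ gives 4D = 1404, so D = 351 kJ/mol.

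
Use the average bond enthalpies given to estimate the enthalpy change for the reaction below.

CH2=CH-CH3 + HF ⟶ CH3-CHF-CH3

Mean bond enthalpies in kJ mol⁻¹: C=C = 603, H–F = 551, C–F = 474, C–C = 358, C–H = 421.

ΔH ≈ −99 kJ

Bonds broken (reactants):
  C–C: 1 × 358 = 358
  C–H: 6 × 421 = 2526
  C=C: 1 × 603 = 603
  H–F: 1 × 551 = 551
  Σ(broken) = 4038 kJ
Bonds formed (products):
  C–C: 2 × 358 = 716
  C–F: 1 × 474 = 474
  C–H: 7 × 421 = 2947
  Σ(formed) = 4137 kJ
ΔH = Σ(broken) − Σ(formed) = 4038 − 4137 = −99 kJ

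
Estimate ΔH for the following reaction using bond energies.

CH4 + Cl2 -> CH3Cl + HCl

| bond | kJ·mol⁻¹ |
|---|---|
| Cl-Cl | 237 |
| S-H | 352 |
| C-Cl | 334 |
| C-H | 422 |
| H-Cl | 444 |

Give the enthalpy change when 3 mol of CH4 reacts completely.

Bonds broken (reactants):
  C-H: 4 × 422 = 1688
  Cl-Cl: 1 × 237 = 237
  Σ(broken) = 1925 kJ
Bonds formed (products):
  C-Cl: 1 × 334 = 334
  C-H: 3 × 422 = 1266
  H-Cl: 1 × 444 = 444
  Σ(formed) = 2044 kJ
ΔH = Σ(broken) − Σ(formed) = 1925 − 2044 = −119 kJ
For 3× the reaction as written: 3 × (−119) = −357 kJ

ΔH = −357 kJ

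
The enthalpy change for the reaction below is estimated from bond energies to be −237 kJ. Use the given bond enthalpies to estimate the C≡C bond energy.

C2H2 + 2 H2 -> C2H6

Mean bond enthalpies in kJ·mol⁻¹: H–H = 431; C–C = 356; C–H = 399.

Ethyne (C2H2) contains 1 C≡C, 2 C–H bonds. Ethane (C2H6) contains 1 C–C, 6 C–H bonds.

D(C≡C) ≈ 853 kJ/mol

Let D be the C≡C bond energy.
Σ(broken) = 1×D + 2×399 + 2×431 = 1660 + D
Σ(formed) = 1×356 + 6×399 = 2750
ΔH = Σ(broken) − Σ(formed) = (1660 + D) − (2750) = −1090 + D
Setting this equal to −237 kJ gives D = 853 kJ/mol.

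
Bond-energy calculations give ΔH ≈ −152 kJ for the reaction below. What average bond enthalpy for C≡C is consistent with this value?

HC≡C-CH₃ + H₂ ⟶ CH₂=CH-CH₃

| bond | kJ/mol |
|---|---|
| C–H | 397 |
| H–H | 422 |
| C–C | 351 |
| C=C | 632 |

Let D be the C≡C bond energy.
Σ(broken) = 1×D + 1×351 + 4×397 + 1×422 = 2361 + D
Σ(formed) = 1×351 + 6×397 + 1×632 = 3365
ΔH = Σ(broken) − Σ(formed) = (2361 + D) − (3365) = −1004 + D
Setting this equal to −152 kJ gives D = 852 kJ/mol.

D(C≡C) ≈ 852 kJ/mol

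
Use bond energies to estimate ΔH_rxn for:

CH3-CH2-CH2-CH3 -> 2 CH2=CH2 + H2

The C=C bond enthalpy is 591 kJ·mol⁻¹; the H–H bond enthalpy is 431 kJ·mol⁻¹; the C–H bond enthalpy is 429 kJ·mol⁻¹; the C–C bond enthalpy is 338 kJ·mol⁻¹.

ΔH ≈ +259 kJ

Bonds broken (reactants):
  C–C: 3 × 338 = 1014
  C–H: 10 × 429 = 4290
  Σ(broken) = 5304 kJ
Bonds formed (products):
  C–H: 8 × 429 = 3432
  C=C: 2 × 591 = 1182
  H–H: 1 × 431 = 431
  Σ(formed) = 5045 kJ
ΔH = Σ(broken) − Σ(formed) = 5304 − 5045 = +259 kJ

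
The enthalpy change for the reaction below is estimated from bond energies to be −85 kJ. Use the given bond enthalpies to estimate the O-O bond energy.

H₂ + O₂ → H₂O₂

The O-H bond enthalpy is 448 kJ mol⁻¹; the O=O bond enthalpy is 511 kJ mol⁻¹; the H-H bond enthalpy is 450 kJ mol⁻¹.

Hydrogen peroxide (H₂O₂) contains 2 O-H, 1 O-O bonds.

D(O-O) ≈ 150 kJ/mol

Let D be the O-O bond energy.
Σ(broken) = 1×450 + 1×511 = 961
Σ(formed) = 2×448 + 1×D = 896 + D
ΔH = Σ(broken) − Σ(formed) = (961) − (896 + D) = +65 − D
Setting this equal to −85 kJ gives D = 150 kJ/mol.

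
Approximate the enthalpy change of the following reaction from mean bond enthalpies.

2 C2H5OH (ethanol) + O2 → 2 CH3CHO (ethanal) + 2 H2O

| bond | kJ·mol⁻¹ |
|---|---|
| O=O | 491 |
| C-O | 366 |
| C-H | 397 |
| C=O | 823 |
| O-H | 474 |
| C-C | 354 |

ΔH ≈ −577 kJ

Bonds broken (reactants):
  C-C: 2 × 354 = 708
  C-H: 10 × 397 = 3970
  C-O: 2 × 366 = 732
  O-H: 2 × 474 = 948
  O=O: 1 × 491 = 491
  Σ(broken) = 6849 kJ
Bonds formed (products):
  C-C: 2 × 354 = 708
  C-H: 8 × 397 = 3176
  C=O: 2 × 823 = 1646
  O-H: 4 × 474 = 1896
  Σ(formed) = 7426 kJ
ΔH = Σ(broken) − Σ(formed) = 6849 − 7426 = −577 kJ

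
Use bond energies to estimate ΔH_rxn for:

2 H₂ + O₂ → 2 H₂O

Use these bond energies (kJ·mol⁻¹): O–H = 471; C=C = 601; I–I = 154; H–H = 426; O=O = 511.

Bonds broken (reactants):
  H–H: 2 × 426 = 852
  O=O: 1 × 511 = 511
  Σ(broken) = 1363 kJ
Bonds formed (products):
  O–H: 4 × 471 = 1884
  Σ(formed) = 1884 kJ
ΔH = Σ(broken) − Σ(formed) = 1363 − 1884 = −521 kJ

ΔH ≈ −521 kJ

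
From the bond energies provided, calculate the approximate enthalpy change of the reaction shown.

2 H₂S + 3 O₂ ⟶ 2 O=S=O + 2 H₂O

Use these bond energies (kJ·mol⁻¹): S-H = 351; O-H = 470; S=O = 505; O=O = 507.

ΔH ≈ −975 kJ

Bonds broken (reactants):
  O=O: 3 × 507 = 1521
  S-H: 4 × 351 = 1404
  Σ(broken) = 2925 kJ
Bonds formed (products):
  O-H: 4 × 470 = 1880
  S=O: 4 × 505 = 2020
  Σ(formed) = 3900 kJ
ΔH = Σ(broken) − Σ(formed) = 2925 − 3900 = −975 kJ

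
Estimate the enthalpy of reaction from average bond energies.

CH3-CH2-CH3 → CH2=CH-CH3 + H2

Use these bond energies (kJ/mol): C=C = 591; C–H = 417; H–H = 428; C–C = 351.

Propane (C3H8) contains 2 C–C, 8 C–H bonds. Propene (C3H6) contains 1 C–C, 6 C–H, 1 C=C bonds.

ΔH ≈ +166 kJ

Bonds broken (reactants):
  C–C: 2 × 351 = 702
  C–H: 8 × 417 = 3336
  Σ(broken) = 4038 kJ
Bonds formed (products):
  C–C: 1 × 351 = 351
  C–H: 6 × 417 = 2502
  C=C: 1 × 591 = 591
  H–H: 1 × 428 = 428
  Σ(formed) = 3872 kJ
ΔH = Σ(broken) − Σ(formed) = 4038 − 3872 = +166 kJ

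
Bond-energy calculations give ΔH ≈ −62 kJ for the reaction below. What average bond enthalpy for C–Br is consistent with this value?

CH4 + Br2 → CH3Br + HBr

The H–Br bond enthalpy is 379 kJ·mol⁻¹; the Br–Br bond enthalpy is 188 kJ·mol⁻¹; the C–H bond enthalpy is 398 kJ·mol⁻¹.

D(C–Br) ≈ 269 kJ/mol

Let D be the C–Br bond energy.
Σ(broken) = 1×188 + 4×398 = 1780
Σ(formed) = 1×D + 3×398 + 1×379 = 1573 + D
ΔH = Σ(broken) − Σ(formed) = (1780) − (1573 + D) = +207 − D
Setting this equal to −62 kJ gives D = 269 kJ/mol.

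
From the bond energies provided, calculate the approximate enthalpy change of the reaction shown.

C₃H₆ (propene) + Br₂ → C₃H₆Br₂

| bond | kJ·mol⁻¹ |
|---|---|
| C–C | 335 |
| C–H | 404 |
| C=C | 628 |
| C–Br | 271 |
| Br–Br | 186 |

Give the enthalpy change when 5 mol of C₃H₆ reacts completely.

ΔH = −315 kJ

Bonds broken (reactants):
  Br–Br: 1 × 186 = 186
  C–C: 1 × 335 = 335
  C–H: 6 × 404 = 2424
  C=C: 1 × 628 = 628
  Σ(broken) = 3573 kJ
Bonds formed (products):
  C–Br: 2 × 271 = 542
  C–C: 2 × 335 = 670
  C–H: 6 × 404 = 2424
  Σ(formed) = 3636 kJ
ΔH = Σ(broken) − Σ(formed) = 3573 − 3636 = −63 kJ
For 5× the reaction as written: 5 × (−63) = −315 kJ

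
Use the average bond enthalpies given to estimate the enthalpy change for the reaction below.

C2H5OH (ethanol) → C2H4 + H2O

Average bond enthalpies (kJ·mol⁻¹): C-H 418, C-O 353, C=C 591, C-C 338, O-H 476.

Bonds broken (reactants):
  C-C: 1 × 338 = 338
  C-H: 5 × 418 = 2090
  C-O: 1 × 353 = 353
  O-H: 1 × 476 = 476
  Σ(broken) = 3257 kJ
Bonds formed (products):
  C-H: 4 × 418 = 1672
  C=C: 1 × 591 = 591
  O-H: 2 × 476 = 952
  Σ(formed) = 3215 kJ
ΔH = Σ(broken) − Σ(formed) = 3257 − 3215 = +42 kJ

ΔH ≈ +42 kJ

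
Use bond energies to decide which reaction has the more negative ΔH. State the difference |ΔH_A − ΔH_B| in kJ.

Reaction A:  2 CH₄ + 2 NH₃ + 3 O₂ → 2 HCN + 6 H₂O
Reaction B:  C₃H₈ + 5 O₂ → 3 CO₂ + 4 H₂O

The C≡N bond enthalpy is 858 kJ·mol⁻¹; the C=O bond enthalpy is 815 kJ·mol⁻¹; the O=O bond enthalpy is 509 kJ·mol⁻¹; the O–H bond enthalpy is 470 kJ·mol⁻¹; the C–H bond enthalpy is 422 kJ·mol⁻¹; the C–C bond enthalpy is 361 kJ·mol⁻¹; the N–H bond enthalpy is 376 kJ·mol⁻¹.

Reaction A:
  Bonds broken (reactants):
    C–H: 8 × 422 = 3376
    N–H: 6 × 376 = 2256
    O=O: 3 × 509 = 1527
    Σ(broken) = 7159 kJ
  Bonds formed (products):
    C≡N: 2 × 858 = 1716
    C–H: 2 × 422 = 844
    O–H: 12 × 470 = 5640
    Σ(formed) = 8200 kJ
  ΔH_A = 7159 − 8200 = −1041 kJ
Reaction B:
  Bonds broken (reactants):
    C–C: 2 × 361 = 722
    C–H: 8 × 422 = 3376
    O=O: 5 × 509 = 2545
    Σ(broken) = 6643 kJ
  Bonds formed (products):
    C=O: 6 × 815 = 4890
    O–H: 8 × 470 = 3760
    Σ(formed) = 8650 kJ
  ΔH_B = 6643 − 8650 = −2007 kJ
ΔH_A − ΔH_B = +966 kJ, so reaction B has the more negative ΔH; |ΔH_A − ΔH_B| = 966 kJ.

Reaction B, by 966 kJ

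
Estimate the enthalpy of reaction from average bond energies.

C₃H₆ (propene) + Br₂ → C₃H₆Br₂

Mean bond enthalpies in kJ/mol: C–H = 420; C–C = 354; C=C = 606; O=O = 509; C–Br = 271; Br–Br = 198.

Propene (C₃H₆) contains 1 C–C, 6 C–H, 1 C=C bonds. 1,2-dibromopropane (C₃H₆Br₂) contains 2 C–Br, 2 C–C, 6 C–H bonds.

ΔH ≈ −92 kJ

Bonds broken (reactants):
  Br–Br: 1 × 198 = 198
  C–C: 1 × 354 = 354
  C–H: 6 × 420 = 2520
  C=C: 1 × 606 = 606
  Σ(broken) = 3678 kJ
Bonds formed (products):
  C–Br: 2 × 271 = 542
  C–C: 2 × 354 = 708
  C–H: 6 × 420 = 2520
  Σ(formed) = 3770 kJ
ΔH = Σ(broken) − Σ(formed) = 3678 − 3770 = −92 kJ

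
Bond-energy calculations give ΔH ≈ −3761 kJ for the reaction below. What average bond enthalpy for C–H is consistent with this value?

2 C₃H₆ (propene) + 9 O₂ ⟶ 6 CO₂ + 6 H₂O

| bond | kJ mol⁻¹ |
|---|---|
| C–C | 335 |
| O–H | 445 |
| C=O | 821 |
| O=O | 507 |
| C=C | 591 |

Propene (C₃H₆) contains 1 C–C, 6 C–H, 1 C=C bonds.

Let D be the C–H bond energy.
Σ(broken) = 2×335 + 12×D + 2×591 + 9×507 = 6415 + 12D
Σ(formed) = 12×821 + 12×445 = 15192
ΔH = Σ(broken) − Σ(formed) = (6415 + 12D) − (15192) = −8777 + 12D
Setting this equal to −3761 kJ gives 12D = 5016, so D = 418 kJ/mol.

D(C–H) ≈ 418 kJ/mol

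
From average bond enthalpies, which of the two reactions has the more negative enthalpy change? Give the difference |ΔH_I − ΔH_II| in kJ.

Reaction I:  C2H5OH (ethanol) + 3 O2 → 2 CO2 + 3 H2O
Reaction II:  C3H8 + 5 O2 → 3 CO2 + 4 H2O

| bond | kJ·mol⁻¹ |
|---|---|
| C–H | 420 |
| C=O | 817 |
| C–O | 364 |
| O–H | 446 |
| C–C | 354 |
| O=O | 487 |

Reaction I:
  Bonds broken (reactants):
    C–C: 1 × 354 = 354
    C–H: 5 × 420 = 2100
    C–O: 1 × 364 = 364
    O–H: 1 × 446 = 446
    O=O: 3 × 487 = 1461
    Σ(broken) = 4725 kJ
  Bonds formed (products):
    C=O: 4 × 817 = 3268
    O–H: 6 × 446 = 2676
    Σ(formed) = 5944 kJ
  ΔH_I = 4725 − 5944 = −1219 kJ
Reaction II:
  Bonds broken (reactants):
    C–C: 2 × 354 = 708
    C–H: 8 × 420 = 3360
    O=O: 5 × 487 = 2435
    Σ(broken) = 6503 kJ
  Bonds formed (products):
    C=O: 6 × 817 = 4902
    O–H: 8 × 446 = 3568
    Σ(formed) = 8470 kJ
  ΔH_II = 6503 − 8470 = −1967 kJ
ΔH_I − ΔH_II = +748 kJ, so reaction II has the more negative ΔH; |ΔH_I − ΔH_II| = 748 kJ.

Reaction II, by 748 kJ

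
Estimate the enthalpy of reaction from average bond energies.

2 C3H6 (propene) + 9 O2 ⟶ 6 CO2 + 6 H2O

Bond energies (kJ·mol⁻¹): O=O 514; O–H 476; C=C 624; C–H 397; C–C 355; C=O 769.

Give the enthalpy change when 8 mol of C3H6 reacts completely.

Bonds broken (reactants):
  C–C: 2 × 355 = 710
  C–H: 12 × 397 = 4764
  C=C: 2 × 624 = 1248
  O=O: 9 × 514 = 4626
  Σ(broken) = 11348 kJ
Bonds formed (products):
  C=O: 12 × 769 = 9228
  O–H: 12 × 476 = 5712
  Σ(formed) = 14940 kJ
ΔH = Σ(broken) − Σ(formed) = 11348 − 14940 = −3592 kJ
For 4× the reaction as written: 4 × (−3592) = −14368 kJ

ΔH = −14368 kJ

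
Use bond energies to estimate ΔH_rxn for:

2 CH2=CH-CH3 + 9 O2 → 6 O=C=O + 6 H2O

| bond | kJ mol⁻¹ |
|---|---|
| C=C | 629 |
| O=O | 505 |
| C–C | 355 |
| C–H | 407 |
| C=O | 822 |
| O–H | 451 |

Bonds broken (reactants):
  C–C: 2 × 355 = 710
  C–H: 12 × 407 = 4884
  C=C: 2 × 629 = 1258
  O=O: 9 × 505 = 4545
  Σ(broken) = 11397 kJ
Bonds formed (products):
  C=O: 12 × 822 = 9864
  O–H: 12 × 451 = 5412
  Σ(formed) = 15276 kJ
ΔH = Σ(broken) − Σ(formed) = 11397 − 15276 = −3879 kJ

ΔH ≈ −3879 kJ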